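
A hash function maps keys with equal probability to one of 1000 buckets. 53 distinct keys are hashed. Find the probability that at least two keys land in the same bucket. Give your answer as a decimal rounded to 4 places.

0.7541

It's easier to compute the probability that all 53 are distinct.
P(all distinct) = 1000/1000 · 999/1000 · ··· · 948/1000 ≈ 0.2459.
So the probability of at least one match is 1 − 0.2459 = 0.7541.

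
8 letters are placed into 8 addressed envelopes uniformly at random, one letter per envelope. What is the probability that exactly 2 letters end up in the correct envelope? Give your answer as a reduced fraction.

Choose which 2 of the 8 are fixed: C(8,2) = 28 ways.
The remaining 6 must have no fixed point: D(6) = 265.
P = 28·265/40320 = 53/288.

53/288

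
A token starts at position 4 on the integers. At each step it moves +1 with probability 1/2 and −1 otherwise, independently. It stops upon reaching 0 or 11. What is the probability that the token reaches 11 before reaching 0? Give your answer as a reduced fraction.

4/11

With a fair step, P(i) = ½P(i−1) + ½P(i+1) with P(0)=0, P(11)=1 has the linear solution P(i) = i/11.
P(4) = 4/11.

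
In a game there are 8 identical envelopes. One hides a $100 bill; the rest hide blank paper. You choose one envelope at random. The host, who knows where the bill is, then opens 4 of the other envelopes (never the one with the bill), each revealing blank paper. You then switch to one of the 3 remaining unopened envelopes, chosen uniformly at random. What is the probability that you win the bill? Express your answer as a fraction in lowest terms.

7/24

Your original envelope holds the bill with probability 1/8, so the other 7 collectively hold it with probability 7/8.
The host can always find 4 empty envelopes to open, so the reveals don't change that 7/8; it is now spread over the 3 remaining unopened envelopes.
P(win by switching) = (7/8) · (1/3) = 7/24.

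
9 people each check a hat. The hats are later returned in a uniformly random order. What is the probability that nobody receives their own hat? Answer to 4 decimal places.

This is the derangement probability: permutations of 9 with no fixed point.
D(9) = 9! · (1 − 1/1! + 1/2! − ··· + (−1)^9/9!) = 133496.
P = 133496/362880 = 16687/45360 ≈ 0.3679.

0.3679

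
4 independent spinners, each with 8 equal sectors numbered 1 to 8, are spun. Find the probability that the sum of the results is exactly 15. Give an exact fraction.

71/1024

There are 8^4 = 4096 equally likely outcomes.
The number of ordered 4-tuples from {1,…,8} summing to 15 is 284.
P(sum = 15) = 284/4096 = 71/1024.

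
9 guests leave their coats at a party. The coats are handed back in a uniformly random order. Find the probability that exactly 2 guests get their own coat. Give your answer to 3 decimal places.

Choose which 2 of the 9 are fixed: C(9,2) = 36 ways.
The remaining 7 must have no fixed point: D(7) = 1854.
P = 36·1854/362880 = 103/560 ≈ 0.184.

0.184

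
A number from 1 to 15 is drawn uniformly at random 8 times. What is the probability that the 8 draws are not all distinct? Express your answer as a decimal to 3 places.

P(all 8 different) = 15/15 · 14/15 · ··· · 8/15 ≈ 0.101.
P(at least two equal) = 1 − 0.101 = 0.899.

0.899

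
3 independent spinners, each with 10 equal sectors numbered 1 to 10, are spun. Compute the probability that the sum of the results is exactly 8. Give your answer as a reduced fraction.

There are 10^3 = 1000 equally likely outcomes.
The number of ordered 3-tuples from {1,…,10} summing to 8 is 21.
P(sum = 8) = 21/1000.

21/1000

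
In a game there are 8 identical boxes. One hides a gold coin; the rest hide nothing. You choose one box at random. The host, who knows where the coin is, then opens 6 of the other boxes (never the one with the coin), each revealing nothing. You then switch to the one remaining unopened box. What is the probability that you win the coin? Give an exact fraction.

7/8

Your original box holds the coin with probability 1/8, so the other 7 collectively hold it with probability 7/8.
The host can always find 6 empty boxes to open, so the reveals don't change that 7/8; it is now spread over the 1 remaining unopened box.
P(win by switching) = (7/8) · (1/1) = 7/8.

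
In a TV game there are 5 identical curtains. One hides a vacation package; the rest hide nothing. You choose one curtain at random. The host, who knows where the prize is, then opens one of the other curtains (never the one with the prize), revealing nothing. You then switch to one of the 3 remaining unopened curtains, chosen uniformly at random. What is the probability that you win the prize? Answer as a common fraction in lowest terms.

Your original curtain holds the prize with probability 1/5, so the other 4 collectively hold it with probability 4/5.
The host can always find an empty curtain to open, so this doesn't change that 4/5; it is now spread over the 3 remaining unopened curtains.
P(win by switching) = (4/5) · (1/3) = 4/15.

4/15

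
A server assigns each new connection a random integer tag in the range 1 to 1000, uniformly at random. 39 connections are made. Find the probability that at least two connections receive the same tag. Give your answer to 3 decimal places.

0.528

It's easier to compute the probability that all 39 are distinct.
P(all distinct) = 1000/1000 · 999/1000 · ··· · 962/1000 ≈ 0.472.
So the probability of at least one match is 1 − 0.472 = 0.528.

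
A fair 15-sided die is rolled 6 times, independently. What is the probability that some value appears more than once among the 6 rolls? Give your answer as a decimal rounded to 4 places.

P(all 6 different) = 15/15 · 14/15 · ··· · 10/15 ≈ 0.3164.
P(at least two equal) = 1 − 0.3164 = 0.6836.

0.6836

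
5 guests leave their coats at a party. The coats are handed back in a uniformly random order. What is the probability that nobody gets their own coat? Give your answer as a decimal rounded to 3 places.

0.367

This is the derangement probability: permutations of 5 with no fixed point.
D(5) = 5! · (1 − 1/1! + 1/2! − ··· + (−1)^5/5!) = 44.
P = 44/120 = 11/30 ≈ 0.367.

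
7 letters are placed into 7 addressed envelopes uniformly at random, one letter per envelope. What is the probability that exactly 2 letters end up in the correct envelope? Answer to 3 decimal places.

0.183

Choose which 2 of the 7 are fixed: C(7,2) = 21 ways.
The remaining 5 must have no fixed point: D(5) = 44.
P = 21·44/5040 = 11/60 ≈ 0.183.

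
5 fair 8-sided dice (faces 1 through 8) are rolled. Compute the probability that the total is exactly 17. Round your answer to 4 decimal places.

0.0449

There are 8^5 = 32768 equally likely outcomes.
The number of ordered 5-tuples from {1,…,8} summing to 17 is 1470.
P(sum = 17) = 1470/32768 = 735/16384 ≈ 0.0449.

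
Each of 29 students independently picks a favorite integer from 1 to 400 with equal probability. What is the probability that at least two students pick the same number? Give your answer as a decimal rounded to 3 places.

It's easier to compute the probability that all 29 are distinct.
P(all distinct) = 400/400 · 399/400 · ··· · 372/400 ≈ 0.353.
So the probability of at least one match is 1 − 0.353 = 0.647.

0.647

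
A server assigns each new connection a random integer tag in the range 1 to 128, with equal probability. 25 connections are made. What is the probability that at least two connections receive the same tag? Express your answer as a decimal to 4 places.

0.9187

It's easier to compute the probability that all 25 are distinct.
P(all distinct) = 128/128 · 127/128 · ··· · 104/128 ≈ 0.0813.
So the probability of at least one match is 1 − 0.0813 = 0.9187.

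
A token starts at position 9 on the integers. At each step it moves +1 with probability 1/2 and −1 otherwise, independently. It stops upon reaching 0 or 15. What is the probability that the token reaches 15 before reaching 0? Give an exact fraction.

3/5

With a fair step, P(i) = ½P(i−1) + ½P(i+1) with P(0)=0, P(15)=1 has the linear solution P(i) = i/15.
P(9) = 9/15 = 3/5.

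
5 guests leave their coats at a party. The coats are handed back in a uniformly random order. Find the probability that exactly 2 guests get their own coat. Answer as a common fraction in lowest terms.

1/6

Choose which 2 of the 5 are fixed: C(5,2) = 10 ways.
The remaining 3 must have no fixed point: D(3) = 2.
P = 10·2/120 = 1/6.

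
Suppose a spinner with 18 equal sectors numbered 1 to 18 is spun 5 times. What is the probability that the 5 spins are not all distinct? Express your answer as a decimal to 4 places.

0.4559

P(all 5 different) = 18/18 · 17/18 · ··· · 14/18 ≈ 0.5441.
P(at least two equal) = 1 − 0.5441 = 0.4559.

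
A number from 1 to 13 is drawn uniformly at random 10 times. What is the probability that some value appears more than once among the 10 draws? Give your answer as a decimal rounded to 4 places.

P(all 10 different) = 13/13 · 12/13 · ··· · 4/13 ≈ 0.0075.
P(at least two equal) = 1 − 0.0075 = 0.9925.

0.9925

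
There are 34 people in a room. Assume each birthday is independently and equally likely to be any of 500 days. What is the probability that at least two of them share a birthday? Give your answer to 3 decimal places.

It's easier to compute the probability that all 34 are distinct.
P(all distinct) = 500/500 · 499/500 · ··· · 467/500 ≈ 0.317.
So the probability of at least one match is 1 − 0.317 = 0.683.

0.683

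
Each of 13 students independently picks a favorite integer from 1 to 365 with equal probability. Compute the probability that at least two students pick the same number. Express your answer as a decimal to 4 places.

It's easier to compute the probability that all 13 are distinct.
P(all distinct) = 365/365 · 364/365 · ··· · 353/365 ≈ 0.8056.
So the probability of at least one match is 1 − 0.8056 = 0.1944.

0.1944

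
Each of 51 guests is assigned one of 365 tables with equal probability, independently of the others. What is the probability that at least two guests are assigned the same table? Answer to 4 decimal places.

0.9744

It's easier to compute the probability that all 51 are distinct.
P(all distinct) = 365/365 · 364/365 · ··· · 315/365 ≈ 0.0256.
So the probability of at least one match is 1 − 0.0256 = 0.9744.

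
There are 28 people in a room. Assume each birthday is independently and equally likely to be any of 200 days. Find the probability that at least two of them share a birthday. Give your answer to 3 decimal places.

It's easier to compute the probability that all 28 are distinct.
P(all distinct) = 200/200 · 199/200 · ··· · 173/200 ≈ 0.138.
So the probability of at least one match is 1 − 0.138 = 0.862.

0.862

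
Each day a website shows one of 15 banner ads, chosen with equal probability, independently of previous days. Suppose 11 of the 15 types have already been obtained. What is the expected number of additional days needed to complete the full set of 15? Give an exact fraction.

Starting from 11 distinct types, each trial gives a new one with probability (15−i)/15 when i types are held, so the wait for the next new type is 15/(15−i).
E = 15/4 + 15/3 + 15/2 + 15/1 = 125/4.

125/4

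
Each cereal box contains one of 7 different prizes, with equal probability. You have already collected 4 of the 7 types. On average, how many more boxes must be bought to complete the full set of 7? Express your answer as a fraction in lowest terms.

77/6

Starting from 4 distinct types, each trial gives a new one with probability (7−i)/7 when i types are held, so the wait for the next new type is 7/(7−i).
E = 7/3 + 7/2 + 7/1 = 77/6.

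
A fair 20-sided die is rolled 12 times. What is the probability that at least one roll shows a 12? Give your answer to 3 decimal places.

P(no roll shows a 12) = (19/20)^12 ≈ 0.540.
P(at least one) = 1 − 0.540 = 0.460.

0.460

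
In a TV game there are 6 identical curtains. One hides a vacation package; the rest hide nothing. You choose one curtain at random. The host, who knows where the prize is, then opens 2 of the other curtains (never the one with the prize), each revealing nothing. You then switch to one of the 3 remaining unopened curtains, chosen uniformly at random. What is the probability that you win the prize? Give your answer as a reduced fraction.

Your original curtain holds the prize with probability 1/6, so the other 5 collectively hold it with probability 5/6.
The host can always find 2 empty curtains to open, so the reveals don't change that 5/6; it is now spread over the 3 remaining unopened curtains.
P(win by switching) = (5/6) · (1/3) = 5/18.

5/18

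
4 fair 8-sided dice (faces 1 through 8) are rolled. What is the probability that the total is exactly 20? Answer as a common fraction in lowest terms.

There are 8^4 = 4096 equally likely outcomes.
The number of ordered 4-tuples from {1,…,8} summing to 20 is 315.
P(sum = 20) = 315/4096.

315/4096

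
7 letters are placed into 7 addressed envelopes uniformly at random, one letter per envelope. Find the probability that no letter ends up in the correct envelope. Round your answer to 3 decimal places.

This is the derangement probability: permutations of 7 with no fixed point.
D(7) = 7! · (1 − 1/1! + 1/2! − ··· + (−1)^7/7!) = 1854.
P = 1854/5040 = 103/280 ≈ 0.368.

0.368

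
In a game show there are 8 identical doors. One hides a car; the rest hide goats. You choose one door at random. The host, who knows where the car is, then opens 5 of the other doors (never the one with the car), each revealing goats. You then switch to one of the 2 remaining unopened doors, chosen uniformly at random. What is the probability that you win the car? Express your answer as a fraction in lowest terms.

7/16

Your original door holds the car with probability 1/8, so the other 7 collectively hold it with probability 7/8.
The host can always find 5 empty doors to open, so the reveals don't change that 7/8; it is now spread over the 2 remaining unopened doors.
P(win by switching) = (7/8) · (1/2) = 7/16.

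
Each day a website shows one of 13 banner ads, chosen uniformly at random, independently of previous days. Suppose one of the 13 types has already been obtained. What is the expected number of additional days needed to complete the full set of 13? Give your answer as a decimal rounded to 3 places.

Starting from 1 distinct type, each trial gives a new one with probability (13−i)/13 when i types are held, so the wait for the next new type is 13/(13−i).
E = 13/12 + 13/11 + 13/10 + 13/9 + 13/8 + 13/7 + 13/6 + 13/5 + 13/4 + 13/3 + 13/2 + 13/1 = 1118273/27720 ≈ 40.342.

40.342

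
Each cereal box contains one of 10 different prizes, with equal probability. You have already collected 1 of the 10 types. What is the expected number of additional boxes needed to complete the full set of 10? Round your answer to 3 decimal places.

Starting from 1 distinct type, each trial gives a new one with probability (10−i)/10 when i types are held, so the wait for the next new type is 10/(10−i).
E = 10/9 + 10/8 + 10/7 + 10/6 + 10/5 + 10/4 + 10/3 + 10/2 + 10/1 = 7129/252 ≈ 28.290.

28.290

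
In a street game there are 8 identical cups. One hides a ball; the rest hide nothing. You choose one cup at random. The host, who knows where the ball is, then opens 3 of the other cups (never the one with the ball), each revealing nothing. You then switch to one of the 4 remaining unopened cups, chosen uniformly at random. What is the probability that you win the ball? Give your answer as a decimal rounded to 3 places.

Your original cup holds the ball with probability 1/8, so the other 7 collectively hold it with probability 7/8.
The host can always find 3 empty cups to open, so the reveals don't change that 7/8; it is now spread over the 4 remaining unopened cups.
P(win by switching) = (7/8) · (1/4) = 7/32 ≈ 0.219.

0.219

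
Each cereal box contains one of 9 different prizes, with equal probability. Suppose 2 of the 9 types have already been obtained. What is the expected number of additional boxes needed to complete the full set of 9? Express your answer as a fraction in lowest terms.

3267/140

Starting from 2 distinct types, each trial gives a new one with probability (9−i)/9 when i types are held, so the wait for the next new type is 9/(9−i).
E = 9/7 + 9/6 + 9/5 + 9/4 + 9/3 + 9/2 + 9/1 = 3267/140.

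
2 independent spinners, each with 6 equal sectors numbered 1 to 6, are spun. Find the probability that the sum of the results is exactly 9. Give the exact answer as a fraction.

There are 6^2 = 36 equally likely outcomes.
The number of ordered 2-tuples from {1,…,6} summing to 9 is 4.
P(sum = 9) = 4/36 = 1/9.

1/9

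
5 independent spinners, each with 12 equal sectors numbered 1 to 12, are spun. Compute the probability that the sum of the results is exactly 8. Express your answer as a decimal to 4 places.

There are 12^5 = 248832 equally likely outcomes.
The number of ordered 5-tuples from {1,…,12} summing to 8 is 35.
P(sum = 8) = 35/248832 ≈ 0.0001.

0.0001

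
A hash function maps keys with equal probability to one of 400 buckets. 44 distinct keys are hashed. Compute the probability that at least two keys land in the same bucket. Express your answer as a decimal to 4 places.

0.9142

It's easier to compute the probability that all 44 are distinct.
P(all distinct) = 400/400 · 399/400 · ··· · 357/400 ≈ 0.0858.
So the probability of at least one match is 1 − 0.0858 = 0.9142.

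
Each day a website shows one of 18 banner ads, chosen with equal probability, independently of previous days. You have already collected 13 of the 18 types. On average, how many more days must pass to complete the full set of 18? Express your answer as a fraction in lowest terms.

411/10

Starting from 13 distinct types, each trial gives a new one with probability (18−i)/18 when i types are held, so the wait for the next new type is 18/(18−i).
E = 18/5 + 18/4 + 18/3 + 18/2 + 18/1 = 411/10.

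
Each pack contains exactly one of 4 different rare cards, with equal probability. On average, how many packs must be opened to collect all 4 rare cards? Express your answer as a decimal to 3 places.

8.333

After i distinct types are collected, each trial gives a new one with probability (4−i)/4, so the expected wait for the next new type is 4/(4−i).
E = 4/4 + 4/3 + 4/2 + 4/1 = 25/3 ≈ 8.333.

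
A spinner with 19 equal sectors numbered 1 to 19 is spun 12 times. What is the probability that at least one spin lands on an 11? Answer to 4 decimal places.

P(no spin lands on an 11) = (18/19)^12 ≈ 0.5227.
P(at least one) = 1 − 0.5227 = 0.4773.

0.4773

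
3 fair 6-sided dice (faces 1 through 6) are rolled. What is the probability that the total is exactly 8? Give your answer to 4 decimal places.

There are 6^3 = 216 equally likely outcomes.
The number of ordered 3-tuples from {1,…,6} summing to 8 is 21.
P(sum = 8) = 21/216 = 7/72 ≈ 0.0972.

0.0972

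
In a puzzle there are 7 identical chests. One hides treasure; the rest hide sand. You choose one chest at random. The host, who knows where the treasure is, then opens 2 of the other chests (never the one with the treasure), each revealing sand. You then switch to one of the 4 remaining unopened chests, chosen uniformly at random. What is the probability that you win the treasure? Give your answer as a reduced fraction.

3/14

Your original chest holds the treasure with probability 1/7, so the other 6 collectively hold it with probability 6/7.
The host can always find 2 empty chests to open, so the reveals don't change that 6/7; it is now spread over the 4 remaining unopened chests.
P(win by switching) = (6/7) · (1/4) = 3/14.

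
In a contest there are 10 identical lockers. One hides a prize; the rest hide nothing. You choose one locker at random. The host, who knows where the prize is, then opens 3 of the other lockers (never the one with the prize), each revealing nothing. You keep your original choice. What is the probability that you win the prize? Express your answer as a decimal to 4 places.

0.1000

The host can always open 3 empty lockers regardless of your choice, so the reveals give no information about your original locker.
P(win by staying) = 1/10 ≈ 0.1000.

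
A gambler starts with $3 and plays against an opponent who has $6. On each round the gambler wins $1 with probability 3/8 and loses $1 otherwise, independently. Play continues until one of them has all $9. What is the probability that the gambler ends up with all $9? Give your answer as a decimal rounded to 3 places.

0.037

Let r = q/p = (5/8)/(3/8) = 5/3. The recurrence P(i) = p·P(i+1) + q·P(i−1) with P(0)=0, P(9)=1 gives P(i) = (1 − r^i)/(1 − r^9).
P(3) = (1 − (5/3)^3) / (1 − (5/3)^9) = 729/19729 ≈ 0.037.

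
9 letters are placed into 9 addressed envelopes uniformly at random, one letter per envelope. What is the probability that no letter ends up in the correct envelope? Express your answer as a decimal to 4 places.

This is the derangement probability: permutations of 9 with no fixed point.
D(9) = 9! · (1 − 1/1! + 1/2! − ··· + (−1)^9/9!) = 133496.
P = 133496/362880 = 16687/45360 ≈ 0.3679.

0.3679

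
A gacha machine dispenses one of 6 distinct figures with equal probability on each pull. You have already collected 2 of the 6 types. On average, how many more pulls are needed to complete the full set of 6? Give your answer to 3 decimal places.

Starting from 2 distinct types, each trial gives a new one with probability (6−i)/6 when i types are held, so the wait for the next new type is 6/(6−i).
E = 6/4 + 6/3 + 6/2 + 6/1 = 25/2 ≈ 12.500.

12.500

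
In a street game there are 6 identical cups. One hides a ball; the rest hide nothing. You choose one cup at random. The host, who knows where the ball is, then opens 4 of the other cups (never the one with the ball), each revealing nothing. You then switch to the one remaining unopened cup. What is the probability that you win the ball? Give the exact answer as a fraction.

Your original cup holds the ball with probability 1/6, so the other 5 collectively hold it with probability 5/6.
The host can always find 4 empty cups to open, so the reveals don't change that 5/6; it is now spread over the 1 remaining unopened cup.
P(win by switching) = (5/6) · (1/1) = 5/6.

5/6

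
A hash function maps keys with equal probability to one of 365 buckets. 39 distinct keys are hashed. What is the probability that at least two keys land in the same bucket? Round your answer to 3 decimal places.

0.878

It's easier to compute the probability that all 39 are distinct.
P(all distinct) = 365/365 · 364/365 · ··· · 327/365 ≈ 0.122.
So the probability of at least one match is 1 − 0.122 = 0.878.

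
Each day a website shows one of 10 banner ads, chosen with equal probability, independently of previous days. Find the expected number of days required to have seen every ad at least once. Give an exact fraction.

7381/252

After i distinct types are collected, each trial gives a new one with probability (10−i)/10, so the expected wait for the next new type is 10/(10−i).
E = 10/10 + 10/9 + 10/8 + 10/7 + 10/6 + 10/5 + 10/4 + 10/3 + 10/2 + 10/1 = 7381/252.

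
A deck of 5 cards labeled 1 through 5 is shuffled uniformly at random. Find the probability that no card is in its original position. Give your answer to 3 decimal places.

This is the derangement probability: permutations of 5 with no fixed point.
D(5) = 5! · (1 − 1/1! + 1/2! − ··· + (−1)^5/5!) = 44.
P = 44/120 = 11/30 ≈ 0.367.

0.367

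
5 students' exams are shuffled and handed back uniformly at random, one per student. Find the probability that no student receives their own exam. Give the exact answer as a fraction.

11/30

This is the derangement probability: permutations of 5 with no fixed point.
D(5) = 5! · (1 − 1/1! + 1/2! − ··· + (−1)^5/5!) = 44.
P = 44/120 = 11/30.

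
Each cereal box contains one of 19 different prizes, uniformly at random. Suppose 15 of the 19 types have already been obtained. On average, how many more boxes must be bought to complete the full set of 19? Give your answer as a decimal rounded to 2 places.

Starting from 15 distinct types, each trial gives a new one with probability (19−i)/19 when i types are held, so the wait for the next new type is 19/(19−i).
E = 19/4 + 19/3 + 19/2 + 19/1 = 475/12 ≈ 39.58.

39.58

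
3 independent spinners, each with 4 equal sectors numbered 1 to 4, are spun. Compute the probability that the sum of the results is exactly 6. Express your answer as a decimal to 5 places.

There are 4^3 = 64 equally likely outcomes.
The number of ordered 3-tuples from {1,…,4} summing to 6 is 10.
P(sum = 6) = 10/64 = 5/32 ≈ 0.15625.

0.15625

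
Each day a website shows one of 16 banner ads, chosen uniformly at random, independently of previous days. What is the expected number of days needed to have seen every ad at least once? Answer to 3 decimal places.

54.092

After i distinct types are collected, each trial gives a new one with probability (16−i)/16, so the expected wait for the next new type is 16/(16−i).
E = 16/16 + 16/15 + 16/14 + 16/13 + 16/12 + 16/11 + 16/10 + 16/9 + 16/8 + 16/7 + 16/6 + 16/5 + 16/4 + 16/3 + 16/2 + 16/1 = 2436559/45045 ≈ 54.092.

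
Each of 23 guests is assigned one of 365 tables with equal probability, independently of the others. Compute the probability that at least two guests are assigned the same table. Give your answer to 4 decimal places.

0.5073

It's easier to compute the probability that all 23 are distinct.
P(all distinct) = 365/365 · 364/365 · ··· · 343/365 ≈ 0.4927.
So the probability of at least one match is 1 − 0.4927 = 0.5073.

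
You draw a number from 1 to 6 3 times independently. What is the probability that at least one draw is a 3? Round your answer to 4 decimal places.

P(no draw is a 3) = (5/6)^3 ≈ 0.5787.
P(at least one) = 1 − 0.5787 = 0.4213.

0.4213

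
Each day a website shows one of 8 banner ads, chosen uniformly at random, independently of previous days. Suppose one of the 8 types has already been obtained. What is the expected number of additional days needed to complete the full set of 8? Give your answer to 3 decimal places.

Starting from 1 distinct type, each trial gives a new one with probability (8−i)/8 when i types are held, so the wait for the next new type is 8/(8−i).
E = 8/7 + 8/6 + 8/5 + 8/4 + 8/3 + 8/2 + 8/1 = 726/35 ≈ 20.743.

20.743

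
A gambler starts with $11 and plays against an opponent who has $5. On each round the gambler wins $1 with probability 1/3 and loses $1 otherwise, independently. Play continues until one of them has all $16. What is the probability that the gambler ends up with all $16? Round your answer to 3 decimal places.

0.031

Let r = q/p = (2/3)/(1/3) = 2. The recurrence P(i) = p·P(i+1) + q·P(i−1) with P(0)=0, P(16)=1 gives P(i) = (1 − r^i)/(1 − r^16).
P(11) = (1 − (2)^11) / (1 − (2)^16) = 2047/65535 ≈ 0.031.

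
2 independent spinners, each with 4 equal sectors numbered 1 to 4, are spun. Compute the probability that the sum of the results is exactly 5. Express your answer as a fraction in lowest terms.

1/4

There are 4^2 = 16 equally likely outcomes.
The number of ordered 2-tuples from {1,…,4} summing to 5 is 4.
P(sum = 5) = 4/16 = 1/4.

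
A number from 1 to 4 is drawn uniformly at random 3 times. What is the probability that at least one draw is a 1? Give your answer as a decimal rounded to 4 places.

P(no draw is a 1) = (3/4)^3 ≈ 0.4219.
P(at least one) = 1 − 0.4219 = 0.5781.

0.5781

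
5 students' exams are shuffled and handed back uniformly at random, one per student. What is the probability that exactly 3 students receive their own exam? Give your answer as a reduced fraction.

Choose which 3 of the 5 are fixed: C(5,3) = 10 ways.
The remaining 2 must have no fixed point: D(2) = 1.
P = 10·1/120 = 1/12.

1/12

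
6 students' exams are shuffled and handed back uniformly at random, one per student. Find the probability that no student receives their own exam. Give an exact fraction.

53/144

This is the derangement probability: permutations of 6 with no fixed point.
D(6) = 6! · (1 − 1/1! + 1/2! − ··· + (−1)^6/6!) = 265.
P = 265/720 = 53/144.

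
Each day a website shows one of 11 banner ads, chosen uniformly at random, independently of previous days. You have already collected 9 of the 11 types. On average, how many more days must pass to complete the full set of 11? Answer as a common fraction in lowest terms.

Starting from 9 distinct types, each trial gives a new one with probability (11−i)/11 when i types are held, so the wait for the next new type is 11/(11−i).
E = 11/2 + 11/1 = 33/2.

33/2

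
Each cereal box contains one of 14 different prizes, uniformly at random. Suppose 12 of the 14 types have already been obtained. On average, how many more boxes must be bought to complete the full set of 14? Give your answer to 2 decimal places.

Starting from 12 distinct types, each trial gives a new one with probability (14−i)/14 when i types are held, so the wait for the next new type is 14/(14−i).
E = 14/2 + 14/1 = 21 ≈ 21.00.

21.00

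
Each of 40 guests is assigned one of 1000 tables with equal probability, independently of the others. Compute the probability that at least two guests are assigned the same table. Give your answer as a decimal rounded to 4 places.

It's easier to compute the probability that all 40 are distinct.
P(all distinct) = 1000/1000 · 999/1000 · ··· · 961/1000 ≈ 0.4536.
So the probability of at least one match is 1 − 0.4536 = 0.5464.

0.5464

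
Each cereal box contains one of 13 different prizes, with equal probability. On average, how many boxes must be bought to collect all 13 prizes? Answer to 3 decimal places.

After i distinct types are collected, each trial gives a new one with probability (13−i)/13, so the expected wait for the next new type is 13/(13−i).
E = 13/13 + 13/12 + 13/11 + 13/10 + 13/9 + 13/8 + 13/7 + 13/6 + 13/5 + 13/4 + 13/3 + 13/2 + 13/1 = 1145993/27720 ≈ 41.342.

41.342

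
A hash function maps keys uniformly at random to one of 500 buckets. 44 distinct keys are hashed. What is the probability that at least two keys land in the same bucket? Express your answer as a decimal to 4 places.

0.8576

It's easier to compute the probability that all 44 are distinct.
P(all distinct) = 500/500 · 499/500 · ··· · 457/500 ≈ 0.1424.
So the probability of at least one match is 1 − 0.1424 = 0.8576.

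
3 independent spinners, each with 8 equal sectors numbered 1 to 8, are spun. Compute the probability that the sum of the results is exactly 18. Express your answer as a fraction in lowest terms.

7/128

There are 8^3 = 512 equally likely outcomes.
The number of ordered 3-tuples from {1,…,8} summing to 18 is 28.
P(sum = 18) = 28/512 = 7/128.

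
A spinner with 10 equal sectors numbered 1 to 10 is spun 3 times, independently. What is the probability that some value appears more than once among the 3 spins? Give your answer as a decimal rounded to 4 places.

P(all 3 different) = 10/10 · 9/10 · ··· · 8/10 ≈ 0.7200.
P(at least two equal) = 1 − 0.7200 = 0.2800.

0.2800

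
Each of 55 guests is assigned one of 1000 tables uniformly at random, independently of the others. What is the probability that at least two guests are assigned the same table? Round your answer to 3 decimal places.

0.780

It's easier to compute the probability that all 55 are distinct.
P(all distinct) = 1000/1000 · 999/1000 · ··· · 946/1000 ≈ 0.220.
So the probability of at least one match is 1 − 0.220 = 0.780.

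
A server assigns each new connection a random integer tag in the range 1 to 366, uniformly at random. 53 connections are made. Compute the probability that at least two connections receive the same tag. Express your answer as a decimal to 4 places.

0.9809

It's easier to compute the probability that all 53 are distinct.
P(all distinct) = 366/366 · 365/366 · ··· · 314/366 ≈ 0.0191.
So the probability of at least one match is 1 − 0.0191 = 0.9809.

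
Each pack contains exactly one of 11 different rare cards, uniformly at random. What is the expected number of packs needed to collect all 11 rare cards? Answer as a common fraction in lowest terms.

83711/2520

After i distinct types are collected, each trial gives a new one with probability (11−i)/11, so the expected wait for the next new type is 11/(11−i).
E = 11/11 + 11/10 + 11/9 + 11/8 + 11/7 + 11/6 + 11/5 + 11/4 + 11/3 + 11/2 + 11/1 = 83711/2520.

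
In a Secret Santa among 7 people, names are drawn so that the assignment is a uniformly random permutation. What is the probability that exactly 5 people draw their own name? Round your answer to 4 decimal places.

0.0042

Choose which 5 of the 7 are fixed: C(7,5) = 21 ways.
The remaining 2 must have no fixed point: D(2) = 1.
P = 21·1/5040 = 1/240 ≈ 0.0042.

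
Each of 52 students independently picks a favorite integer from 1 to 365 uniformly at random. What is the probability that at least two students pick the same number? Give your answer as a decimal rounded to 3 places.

It's easier to compute the probability that all 52 are distinct.
P(all distinct) = 365/365 · 364/365 · ··· · 314/365 ≈ 0.022.
So the probability of at least one match is 1 − 0.022 = 0.978.

0.978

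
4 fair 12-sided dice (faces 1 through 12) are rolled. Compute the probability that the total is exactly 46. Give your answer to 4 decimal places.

There are 12^4 = 20736 equally likely outcomes.
The number of ordered 4-tuples from {1,…,12} summing to 46 is 10.
P(sum = 46) = 10/20736 = 5/10368 ≈ 0.0005.

0.0005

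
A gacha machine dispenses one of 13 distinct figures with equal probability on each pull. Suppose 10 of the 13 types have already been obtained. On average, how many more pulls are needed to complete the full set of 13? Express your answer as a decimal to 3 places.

Starting from 10 distinct types, each trial gives a new one with probability (13−i)/13 when i types are held, so the wait for the next new type is 13/(13−i).
E = 13/3 + 13/2 + 13/1 = 143/6 ≈ 23.833.

23.833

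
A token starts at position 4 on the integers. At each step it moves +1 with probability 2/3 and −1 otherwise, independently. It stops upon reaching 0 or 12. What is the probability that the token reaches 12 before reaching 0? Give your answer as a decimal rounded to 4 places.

0.9377

Let r = q/p = (1/3)/(2/3) = 1/2. The recurrence P(i) = p·P(i+1) + q·P(i−1) with P(0)=0, P(12)=1 gives P(i) = (1 − r^i)/(1 − r^12).
P(4) = (1 − (1/2)^4) / (1 − (1/2)^12) = 256/273 ≈ 0.9377.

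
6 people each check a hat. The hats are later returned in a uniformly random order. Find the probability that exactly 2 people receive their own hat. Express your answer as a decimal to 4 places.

Choose which 2 of the 6 are fixed: C(6,2) = 15 ways.
The remaining 4 must have no fixed point: D(4) = 9.
P = 15·9/720 = 3/16 ≈ 0.1875.

0.1875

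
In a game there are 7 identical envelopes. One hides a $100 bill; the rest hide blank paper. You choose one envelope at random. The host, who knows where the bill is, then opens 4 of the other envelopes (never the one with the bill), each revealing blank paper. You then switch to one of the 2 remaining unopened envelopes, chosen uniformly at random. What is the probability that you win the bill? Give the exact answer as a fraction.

Your original envelope holds the bill with probability 1/7, so the other 6 collectively hold it with probability 6/7.
The host can always find 4 empty envelopes to open, so the reveals don't change that 6/7; it is now spread over the 2 remaining unopened envelopes.
P(win by switching) = (6/7) · (1/2) = 3/7.

3/7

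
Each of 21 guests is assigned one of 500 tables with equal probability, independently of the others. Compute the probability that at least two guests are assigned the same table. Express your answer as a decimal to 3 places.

0.347

It's easier to compute the probability that all 21 are distinct.
P(all distinct) = 500/500 · 499/500 · ··· · 480/500 ≈ 0.653.
So the probability of at least one match is 1 − 0.653 = 0.347.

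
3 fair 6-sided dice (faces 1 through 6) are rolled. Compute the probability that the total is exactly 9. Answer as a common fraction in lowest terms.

25/216

There are 6^3 = 216 equally likely outcomes.
The number of ordered 3-tuples from {1,…,6} summing to 9 is 25.
P(sum = 9) = 25/216.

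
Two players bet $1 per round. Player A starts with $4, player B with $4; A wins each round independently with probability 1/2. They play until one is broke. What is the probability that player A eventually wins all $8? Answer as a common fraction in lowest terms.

With a fair step, P(i) = ½P(i−1) + ½P(i+1) with P(0)=0, P(8)=1 has the linear solution P(i) = i/8.
P(4) = 4/8 = 1/2.

1/2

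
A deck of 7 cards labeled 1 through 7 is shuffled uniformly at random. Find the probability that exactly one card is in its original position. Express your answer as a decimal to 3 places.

0.368

Choose which one is fixed: C(7,1) = 7 ways.
The remaining 6 must have no fixed point: D(6) = 265.
P = 7·265/5040 = 53/144 ≈ 0.368.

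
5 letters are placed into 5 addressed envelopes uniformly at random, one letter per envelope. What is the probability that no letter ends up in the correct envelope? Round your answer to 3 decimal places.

0.367

This is the derangement probability: permutations of 5 with no fixed point.
D(5) = 5! · (1 − 1/1! + 1/2! − ··· + (−1)^5/5!) = 44.
P = 44/120 = 11/30 ≈ 0.367.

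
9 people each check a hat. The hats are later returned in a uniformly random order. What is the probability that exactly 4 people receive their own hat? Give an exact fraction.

11/720

Choose which 4 of the 9 are fixed: C(9,4) = 126 ways.
The remaining 5 must have no fixed point: D(5) = 44.
P = 126·44/362880 = 11/720.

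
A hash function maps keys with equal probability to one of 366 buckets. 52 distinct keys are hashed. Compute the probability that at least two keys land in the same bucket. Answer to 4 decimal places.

It's easier to compute the probability that all 52 are distinct.
P(all distinct) = 366/366 · 365/366 · ··· · 315/366 ≈ 0.0222.
So the probability of at least one match is 1 − 0.0222 = 0.9778.

0.9778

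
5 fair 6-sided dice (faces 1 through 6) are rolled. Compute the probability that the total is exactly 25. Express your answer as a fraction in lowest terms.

There are 6^5 = 7776 equally likely outcomes.
The number of ordered 5-tuples from {1,…,6} summing to 25 is 126.
P(sum = 25) = 126/7776 = 7/432.

7/432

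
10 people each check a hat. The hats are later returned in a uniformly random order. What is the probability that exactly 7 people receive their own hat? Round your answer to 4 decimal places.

Choose which 7 of the 10 are fixed: C(10,7) = 120 ways.
The remaining 3 must have no fixed point: D(3) = 2.
P = 120·2/3628800 = 1/15120 ≈ 0.0001.

0.0001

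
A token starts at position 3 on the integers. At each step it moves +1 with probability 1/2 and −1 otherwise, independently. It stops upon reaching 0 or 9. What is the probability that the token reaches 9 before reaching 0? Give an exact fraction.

1/3

With a fair step, P(i) = ½P(i−1) + ½P(i+1) with P(0)=0, P(9)=1 has the linear solution P(i) = i/9.
P(3) = 3/9 = 1/3.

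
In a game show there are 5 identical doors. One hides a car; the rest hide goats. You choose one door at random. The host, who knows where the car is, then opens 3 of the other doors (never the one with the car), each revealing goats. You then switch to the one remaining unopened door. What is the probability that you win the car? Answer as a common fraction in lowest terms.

4/5

Your original door holds the car with probability 1/5, so the other 4 collectively hold it with probability 4/5.
The host can always find 3 empty doors to open, so the reveals don't change that 4/5; it is now spread over the 1 remaining unopened door.
P(win by switching) = (4/5) · (1/1) = 4/5.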